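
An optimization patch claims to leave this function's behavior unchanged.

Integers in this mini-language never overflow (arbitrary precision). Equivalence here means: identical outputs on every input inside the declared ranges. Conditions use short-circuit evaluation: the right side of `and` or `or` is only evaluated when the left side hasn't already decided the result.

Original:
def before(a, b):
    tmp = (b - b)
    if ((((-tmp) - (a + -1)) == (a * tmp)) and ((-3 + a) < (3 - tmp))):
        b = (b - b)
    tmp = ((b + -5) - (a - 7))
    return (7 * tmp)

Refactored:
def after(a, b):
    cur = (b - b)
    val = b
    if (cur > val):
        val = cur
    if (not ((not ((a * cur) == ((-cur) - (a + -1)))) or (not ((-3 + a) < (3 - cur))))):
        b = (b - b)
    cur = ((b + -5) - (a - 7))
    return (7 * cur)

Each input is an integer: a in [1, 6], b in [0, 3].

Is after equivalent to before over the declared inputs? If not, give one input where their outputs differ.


Behavior is preserved: although boolean connective usage differs, and comparison usage differs, and statement counts differ, and branching structure differs, and local variable names differ, the outputs never diverge.
Spot check at a=3, b=1 — before: tmp = 0; ((((-tmp) - (a + -1)) == (a * tmp)) and ((-3 + a) < (3 - tmp))) -> false; tmp = 0; return 0. after: cur = 0; val = 1; (cur > val) -> false; (not ((not ((a * cur) == ((-cur) - (a + -1)))) or (not ((-3 + a) < (3 - cur))))) -> false; cur = 0; return 0. Both give 0.
An exhaustive pass over the 24 declared inputs shows identical outputs.
verdict: equivalent


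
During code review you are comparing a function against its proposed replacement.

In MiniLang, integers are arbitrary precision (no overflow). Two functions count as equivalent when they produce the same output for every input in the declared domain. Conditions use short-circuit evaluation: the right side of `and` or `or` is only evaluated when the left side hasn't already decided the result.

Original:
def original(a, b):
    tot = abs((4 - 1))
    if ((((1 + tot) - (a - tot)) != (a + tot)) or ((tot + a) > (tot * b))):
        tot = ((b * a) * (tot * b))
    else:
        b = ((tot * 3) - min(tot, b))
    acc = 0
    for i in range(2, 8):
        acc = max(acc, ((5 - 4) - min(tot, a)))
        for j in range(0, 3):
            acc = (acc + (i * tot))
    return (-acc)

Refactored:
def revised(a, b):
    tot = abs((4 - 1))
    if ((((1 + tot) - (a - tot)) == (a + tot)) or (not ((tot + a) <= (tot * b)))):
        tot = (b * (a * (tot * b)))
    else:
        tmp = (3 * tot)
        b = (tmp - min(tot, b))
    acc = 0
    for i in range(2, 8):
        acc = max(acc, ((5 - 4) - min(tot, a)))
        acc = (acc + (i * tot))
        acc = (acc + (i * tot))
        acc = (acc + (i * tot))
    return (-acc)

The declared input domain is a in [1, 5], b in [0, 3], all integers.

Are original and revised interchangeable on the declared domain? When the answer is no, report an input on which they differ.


Run the pair on a=1, b=2.
original: tot = 3; ((((1 + tot) - (a - tot)) != (a + tot)) or ((tot + a) > (tot * b))) -> true; tot = 12; acc = 0; [i=2]; acc = 0; [j=0]; acc = 24; [j=1]; acc = 48; [j=2]; acc = 72; [i=3]; acc = 72; [j=0]; acc = 108; [j=1]; acc = 144; [j=2]; acc = 180; [i=4]; acc = 180; [j=0]; acc = 228; [j=1]; acc = 276; [j=2]; acc = 324; [i=5]; acc = 324; [j=0]; acc = 384; [j=1]; acc = 444; [j=2]; acc = 504; [i=6]; acc = 504; [j=0]; acc = 576; [j=1]; acc = 648; [j=2]; acc = 720; [i=7]; acc = 720; [j=0]; acc = 804; [j=1]; acc = 888; [j=2]; acc = 972; return -972
revised: tot = 3; ((((1 + tot) - (a - tot)) == (a + tot)) or (not ((tot + a) <= (tot * b)))) -> false; tmp = 9; b = 7; acc = 0; [i=2]; acc = 0; acc = 6; acc = 12; acc = 18; [i=3]; acc = 18; acc = 27; acc = 36; acc = 45; [i=4]; acc = 45; acc = 57; acc = 69; acc = 81; [i=5]; acc = 81; acc = 96; acc = 111; acc = 126; [i=6]; acc = 126; acc = 144; acc = 162; acc = 180; [i=7]; acc = 180; acc = 201; acc = 222; acc = 243; return -243
-972 != -243, so the rewrite changes behavior.
verdict: not equivalent; witness: a=1, b=2


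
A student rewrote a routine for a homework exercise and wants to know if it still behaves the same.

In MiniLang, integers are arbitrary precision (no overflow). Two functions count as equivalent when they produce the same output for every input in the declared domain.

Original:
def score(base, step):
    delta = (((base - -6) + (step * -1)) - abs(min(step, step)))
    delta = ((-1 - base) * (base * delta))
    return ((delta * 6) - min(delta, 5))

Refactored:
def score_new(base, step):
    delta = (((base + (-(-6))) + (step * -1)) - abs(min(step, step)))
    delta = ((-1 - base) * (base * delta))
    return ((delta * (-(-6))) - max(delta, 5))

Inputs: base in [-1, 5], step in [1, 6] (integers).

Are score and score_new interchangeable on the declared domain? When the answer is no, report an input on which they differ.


Not equivalent: base=-1, step=1 separates them (0 vs -5).
score: delta becomes 3; next delta becomes 0; next final value 0
score_new: delta becomes 3; next delta becomes 0; next final value -5
verdict: not equivalent; witness: base=-1, step=1


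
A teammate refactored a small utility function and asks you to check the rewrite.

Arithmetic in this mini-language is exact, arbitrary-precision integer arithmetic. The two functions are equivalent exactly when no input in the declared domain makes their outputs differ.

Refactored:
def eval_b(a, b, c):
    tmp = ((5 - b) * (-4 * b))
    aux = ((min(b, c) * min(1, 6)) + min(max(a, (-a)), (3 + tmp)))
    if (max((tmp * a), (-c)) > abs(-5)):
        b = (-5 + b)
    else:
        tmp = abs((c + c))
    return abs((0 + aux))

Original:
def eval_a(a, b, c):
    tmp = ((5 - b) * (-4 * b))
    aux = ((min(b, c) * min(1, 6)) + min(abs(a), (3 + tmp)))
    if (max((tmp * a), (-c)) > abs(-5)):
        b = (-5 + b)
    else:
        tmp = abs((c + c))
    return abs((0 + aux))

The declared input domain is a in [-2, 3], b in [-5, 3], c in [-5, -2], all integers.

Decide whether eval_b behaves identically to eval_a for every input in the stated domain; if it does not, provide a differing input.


Equivalent — the differences include min/max/abs usage differs, yet no declared input distinguishes the two.
One worked example (a=3, b=-2, c=-5) — eval_a: tmp := 56 | aux := -2 | (max((tmp * a), (-c)) > abs(-5)): true | b := -7 | result 2; eval_b: tmp := 56 | aux := -2 | (max((tmp * a), (-c)) > abs(-5)): true | b := -7 | result 2; agreement on 2.
Every one of the 216 inputs gives matching results.
verdict: equivalent


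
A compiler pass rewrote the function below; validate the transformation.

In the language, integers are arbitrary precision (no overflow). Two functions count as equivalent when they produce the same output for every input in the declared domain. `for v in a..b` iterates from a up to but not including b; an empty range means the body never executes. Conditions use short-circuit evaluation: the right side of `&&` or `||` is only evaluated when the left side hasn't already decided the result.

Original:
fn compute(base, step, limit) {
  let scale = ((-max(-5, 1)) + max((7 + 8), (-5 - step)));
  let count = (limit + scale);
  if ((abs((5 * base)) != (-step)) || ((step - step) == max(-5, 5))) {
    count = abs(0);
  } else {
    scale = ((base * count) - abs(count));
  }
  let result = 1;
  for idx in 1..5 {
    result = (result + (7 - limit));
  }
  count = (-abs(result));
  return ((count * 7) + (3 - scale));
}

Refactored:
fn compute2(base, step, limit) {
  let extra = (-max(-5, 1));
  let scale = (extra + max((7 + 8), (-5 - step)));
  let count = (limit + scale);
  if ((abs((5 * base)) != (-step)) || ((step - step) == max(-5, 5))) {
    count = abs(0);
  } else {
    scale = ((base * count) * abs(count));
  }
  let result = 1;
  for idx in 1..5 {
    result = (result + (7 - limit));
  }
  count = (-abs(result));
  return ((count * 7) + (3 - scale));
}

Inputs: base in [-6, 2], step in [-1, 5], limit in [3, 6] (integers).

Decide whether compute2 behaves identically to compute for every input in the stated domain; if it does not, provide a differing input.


On input base=0, step=0, limit=3, compute returns -99 while compute2 returns -116.
verdict: not equivalent; witness: base=0, step=0, limit=3


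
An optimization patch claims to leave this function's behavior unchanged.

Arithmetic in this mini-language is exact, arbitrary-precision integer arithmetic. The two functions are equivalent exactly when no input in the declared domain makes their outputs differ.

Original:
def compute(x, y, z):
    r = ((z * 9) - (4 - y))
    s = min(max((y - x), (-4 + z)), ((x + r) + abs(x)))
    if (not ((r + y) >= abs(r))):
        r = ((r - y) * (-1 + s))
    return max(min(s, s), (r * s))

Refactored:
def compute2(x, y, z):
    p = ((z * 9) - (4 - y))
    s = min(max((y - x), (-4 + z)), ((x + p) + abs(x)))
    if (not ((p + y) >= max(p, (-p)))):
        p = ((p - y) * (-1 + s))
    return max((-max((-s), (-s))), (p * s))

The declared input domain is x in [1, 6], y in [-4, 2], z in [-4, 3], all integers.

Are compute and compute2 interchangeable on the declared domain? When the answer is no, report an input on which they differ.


Side by side, the visible changes include: local variable names differ, min/max/abs usage differs.
One worked example (x=5, y=-2, z=-3) — compute: r := -33 | s := -23 | (not ((r + y) >= abs(r))): true | r := 744 | result -23; compute2: p := -33 | s := -23 | (not ((p + y) >= max(p, (-p)))): true | p := 744 | result -23; agreement on -23.
Sweeping the whole domain (336 inputs) finds no disagreement.
verdict: equivalent


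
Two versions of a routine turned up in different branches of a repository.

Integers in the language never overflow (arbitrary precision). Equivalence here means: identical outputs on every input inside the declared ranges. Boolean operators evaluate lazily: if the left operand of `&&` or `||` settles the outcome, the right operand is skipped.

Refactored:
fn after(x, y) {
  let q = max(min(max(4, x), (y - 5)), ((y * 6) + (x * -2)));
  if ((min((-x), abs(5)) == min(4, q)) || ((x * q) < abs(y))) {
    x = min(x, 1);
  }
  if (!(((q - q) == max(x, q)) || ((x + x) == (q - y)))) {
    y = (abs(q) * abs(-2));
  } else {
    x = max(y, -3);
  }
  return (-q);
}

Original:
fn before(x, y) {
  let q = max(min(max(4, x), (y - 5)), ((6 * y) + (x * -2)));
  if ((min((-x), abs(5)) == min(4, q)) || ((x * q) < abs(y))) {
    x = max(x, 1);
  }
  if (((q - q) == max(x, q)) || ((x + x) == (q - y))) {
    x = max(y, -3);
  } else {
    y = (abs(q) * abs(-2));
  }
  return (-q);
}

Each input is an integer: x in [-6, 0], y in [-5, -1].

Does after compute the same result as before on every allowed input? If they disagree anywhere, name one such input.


The suspicious edit (`max(x, 1)` became `min(x, 1)`) never changes the result for any input inside the declared domain.
As a probe, take x=-4, y=-1: before runs q = 2; ((min((-x), abs(5)) == min(4, q)) || ((x * q) < abs(y))) -> true; x = 1; (((q - q) == max(x, q)) || ((x + x) == (q - y))) -> false; y = 4; return -2; after runs q = 2; ((min((-x), abs(5)) == min(4, q)) || ((x * q) < abs(y))) -> true; x = -4; (!(((q - q) == max(x, q)) || ((x + x) == (q - y)))) -> true; y = 4; return -2; both end at -2.
Across all 35 domain points the two functions coincide.
verdict: equivalent


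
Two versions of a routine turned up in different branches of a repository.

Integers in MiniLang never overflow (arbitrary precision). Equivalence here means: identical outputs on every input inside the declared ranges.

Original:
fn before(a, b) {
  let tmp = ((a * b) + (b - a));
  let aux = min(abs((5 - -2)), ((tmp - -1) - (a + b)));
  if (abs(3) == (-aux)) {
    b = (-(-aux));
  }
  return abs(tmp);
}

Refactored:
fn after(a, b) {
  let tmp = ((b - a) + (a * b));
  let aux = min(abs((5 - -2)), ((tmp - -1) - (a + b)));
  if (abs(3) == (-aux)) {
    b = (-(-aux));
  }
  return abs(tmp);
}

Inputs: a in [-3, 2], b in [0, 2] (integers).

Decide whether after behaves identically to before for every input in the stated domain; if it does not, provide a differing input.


Side by side, the visible changes include: same computation, different form.
One worked example (a=-3, b=2) — before: tmp becomes -1; next aux becomes 1; next (abs(3) == (-aux)) evaluates to false; next final value 1; after: tmp becomes -1; next aux becomes 1; next (abs(3) == (-aux)) evaluates to false; next final value 1; agreement on 1.
Every one of the 18 inputs gives matching results.
verdict: equivalent


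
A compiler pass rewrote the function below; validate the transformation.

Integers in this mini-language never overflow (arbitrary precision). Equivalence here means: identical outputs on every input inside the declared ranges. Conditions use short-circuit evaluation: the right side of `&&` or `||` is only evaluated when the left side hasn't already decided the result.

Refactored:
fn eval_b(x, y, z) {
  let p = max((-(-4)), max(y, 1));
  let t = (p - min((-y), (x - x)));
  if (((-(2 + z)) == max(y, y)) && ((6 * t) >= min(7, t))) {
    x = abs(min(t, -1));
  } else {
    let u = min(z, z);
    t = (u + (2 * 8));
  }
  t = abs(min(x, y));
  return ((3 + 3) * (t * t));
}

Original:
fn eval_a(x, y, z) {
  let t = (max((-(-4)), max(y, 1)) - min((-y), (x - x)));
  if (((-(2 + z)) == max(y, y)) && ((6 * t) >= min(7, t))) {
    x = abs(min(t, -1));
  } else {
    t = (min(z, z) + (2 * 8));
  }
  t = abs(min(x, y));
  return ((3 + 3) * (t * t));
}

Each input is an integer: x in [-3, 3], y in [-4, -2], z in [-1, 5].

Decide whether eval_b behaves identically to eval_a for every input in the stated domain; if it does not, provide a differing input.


This is a faithful refactor — statement counts differ; and local variable names differ, but the computed results match everywhere.
One worked example (x=2, y=-3, z=0) — eval_a: t := 4 | (((-(2 + z)) == max(y, y)) && ((6 * t) >= min(7, t))): false | t := 16 | t := 3 | result 54; eval_b: p := 4 | t := 4 | (((-(2 + z)) == max(y, y)) && ((6 * t) >= min(7, t))): false | u := 0 | t := 16 | t := 3 | result 54; agreement on 54.
Checked all 147 inputs in the declared domain: the outputs agree on every one.
verdict: equivalent


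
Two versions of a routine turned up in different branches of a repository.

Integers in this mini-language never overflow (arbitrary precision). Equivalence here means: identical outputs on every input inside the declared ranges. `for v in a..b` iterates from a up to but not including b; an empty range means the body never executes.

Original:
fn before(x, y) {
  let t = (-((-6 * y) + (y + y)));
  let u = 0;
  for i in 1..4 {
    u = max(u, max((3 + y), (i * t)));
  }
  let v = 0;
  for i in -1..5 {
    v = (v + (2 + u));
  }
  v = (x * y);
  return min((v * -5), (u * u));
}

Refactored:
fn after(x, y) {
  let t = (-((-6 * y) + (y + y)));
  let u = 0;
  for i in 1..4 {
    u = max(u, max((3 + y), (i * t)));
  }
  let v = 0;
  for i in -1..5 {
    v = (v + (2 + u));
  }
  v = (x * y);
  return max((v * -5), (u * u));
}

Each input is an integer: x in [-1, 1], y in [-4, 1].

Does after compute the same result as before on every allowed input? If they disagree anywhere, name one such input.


These are not equivalent — on x=-1, y=-4 the outputs split (-20 vs 0).
before: t=-16, then u=0, then (i=1), then u=0, then (i=2), then u=0, then (i=3), then u=0, then v=0, then (i=-1), then v=2, then (i=0), then v=4, then (i=1), then v=6, then (i=2), then v=8, then (i=3), then v=10, then (i=4), then v=12, then v=4, then returns -20
after: t=-16, then u=0, then (i=1), then u=0, then (i=2), then u=0, then (i=3), then u=0, then v=0, then (i=-1), then v=2, then (i=0), then v=4, then (i=1), then v=6, then (i=2), then v=8, then (i=3), then v=10, then (i=4), then v=12, then v=4, then returns 0
verdict: not equivalent; witness: x=-1, y=-4


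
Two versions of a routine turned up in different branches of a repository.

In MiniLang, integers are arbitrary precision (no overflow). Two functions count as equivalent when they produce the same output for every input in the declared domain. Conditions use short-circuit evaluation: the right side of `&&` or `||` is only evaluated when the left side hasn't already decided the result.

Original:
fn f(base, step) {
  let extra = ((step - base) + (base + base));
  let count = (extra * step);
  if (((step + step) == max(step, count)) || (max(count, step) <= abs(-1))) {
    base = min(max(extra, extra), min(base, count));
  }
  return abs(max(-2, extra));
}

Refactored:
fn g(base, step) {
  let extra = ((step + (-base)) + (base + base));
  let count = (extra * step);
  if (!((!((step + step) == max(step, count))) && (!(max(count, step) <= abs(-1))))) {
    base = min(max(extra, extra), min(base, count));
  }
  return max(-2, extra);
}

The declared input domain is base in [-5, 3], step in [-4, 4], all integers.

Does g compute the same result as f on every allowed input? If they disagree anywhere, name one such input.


base=-5, step=-4 yields 2 from f but -2 from g.
verdict: not equivalent; witness: base=-5, step=-4


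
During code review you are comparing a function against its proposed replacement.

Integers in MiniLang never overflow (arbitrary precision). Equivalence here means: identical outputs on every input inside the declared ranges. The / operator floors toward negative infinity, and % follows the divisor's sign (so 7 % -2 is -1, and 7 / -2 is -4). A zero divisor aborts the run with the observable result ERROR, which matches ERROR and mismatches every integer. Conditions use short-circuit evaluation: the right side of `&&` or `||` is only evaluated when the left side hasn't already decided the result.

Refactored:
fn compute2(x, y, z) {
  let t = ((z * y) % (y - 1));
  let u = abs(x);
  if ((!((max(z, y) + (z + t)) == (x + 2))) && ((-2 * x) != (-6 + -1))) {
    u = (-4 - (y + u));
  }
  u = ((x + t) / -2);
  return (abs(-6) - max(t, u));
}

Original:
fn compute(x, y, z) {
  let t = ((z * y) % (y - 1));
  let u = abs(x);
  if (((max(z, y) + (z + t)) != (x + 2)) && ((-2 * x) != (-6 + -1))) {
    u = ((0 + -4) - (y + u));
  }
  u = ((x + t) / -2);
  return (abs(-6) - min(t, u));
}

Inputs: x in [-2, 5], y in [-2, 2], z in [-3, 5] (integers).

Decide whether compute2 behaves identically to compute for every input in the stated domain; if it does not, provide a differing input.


Take x=-2, y=-2, z=-3.
compute: t = 0; u = 2; (((max(z, y) + (z + t)) != (x + 2)) && ((-2 * x) != (-6 + -1))) -> true; u = -4; u = 1; return 6
compute2: t = 0; u = 2; ((!((max(z, y) + (z + t)) == (x + 2))) && ((-2 * x) != (-6 + -1))) -> true; u = -4; u = 1; return 5
6 and 5 differ, so these are not the same function on this domain.
verdict: not equivalent; witness: x=-2, y=-2, z=-3


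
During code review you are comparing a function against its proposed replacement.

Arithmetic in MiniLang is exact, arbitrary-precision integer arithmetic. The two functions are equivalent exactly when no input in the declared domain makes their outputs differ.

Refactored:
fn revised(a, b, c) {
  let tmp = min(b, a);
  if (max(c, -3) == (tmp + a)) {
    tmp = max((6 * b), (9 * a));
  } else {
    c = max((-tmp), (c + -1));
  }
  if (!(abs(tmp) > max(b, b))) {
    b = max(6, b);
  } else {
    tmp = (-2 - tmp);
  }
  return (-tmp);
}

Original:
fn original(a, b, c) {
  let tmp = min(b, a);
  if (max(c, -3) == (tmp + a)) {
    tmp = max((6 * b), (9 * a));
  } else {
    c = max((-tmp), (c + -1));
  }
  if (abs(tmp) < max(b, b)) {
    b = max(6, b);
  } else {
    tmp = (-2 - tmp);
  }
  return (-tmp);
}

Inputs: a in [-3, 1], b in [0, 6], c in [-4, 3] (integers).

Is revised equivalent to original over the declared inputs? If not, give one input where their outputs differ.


Take a=-3, b=3, c=-4.
original: tmp=-3, then (max(c, -3) == (tmp + a)) is false, then c=3, then (abs(tmp) < max(b, b)) is false, then tmp=1, then returns -1
revised: tmp=-3, then (max(c, -3) == (tmp + a)) is false, then c=3, then (!(abs(tmp) > max(b, b))) is true, then b=6, then returns 3
-1 and 3 differ, so these are not the same function on this domain.
verdict: not equivalent; witness: a=-3, b=3, c=-4


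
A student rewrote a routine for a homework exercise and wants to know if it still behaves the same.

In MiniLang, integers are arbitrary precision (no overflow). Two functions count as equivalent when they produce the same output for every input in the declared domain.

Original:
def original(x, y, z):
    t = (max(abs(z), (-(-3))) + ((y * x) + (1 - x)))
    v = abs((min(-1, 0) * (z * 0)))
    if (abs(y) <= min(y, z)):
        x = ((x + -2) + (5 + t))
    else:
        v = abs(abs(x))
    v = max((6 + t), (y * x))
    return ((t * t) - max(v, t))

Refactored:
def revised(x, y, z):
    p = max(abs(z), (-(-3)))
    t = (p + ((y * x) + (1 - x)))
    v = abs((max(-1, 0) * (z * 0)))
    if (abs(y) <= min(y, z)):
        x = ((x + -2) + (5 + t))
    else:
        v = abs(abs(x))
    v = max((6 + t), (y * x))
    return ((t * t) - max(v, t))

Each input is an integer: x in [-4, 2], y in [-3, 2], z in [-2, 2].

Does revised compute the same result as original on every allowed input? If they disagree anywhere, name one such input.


The suspicious edit (`min(-1, 0)` became `max(-1, 0)`) never changes the result for any input inside the declared domain.
One worked example (x=-2, y=2, z=0) — original: t=2, then v=0, then (abs(y) <= min(y, z)) is false, then v=2, then v=8, then returns -4; revised: p=3, then t=2, then v=0, then (abs(y) <= min(y, z)) is false, then v=2, then v=8, then returns -4; agreement on -4.
Across all 210 domain points the two functions coincide.
verdict: equivalent


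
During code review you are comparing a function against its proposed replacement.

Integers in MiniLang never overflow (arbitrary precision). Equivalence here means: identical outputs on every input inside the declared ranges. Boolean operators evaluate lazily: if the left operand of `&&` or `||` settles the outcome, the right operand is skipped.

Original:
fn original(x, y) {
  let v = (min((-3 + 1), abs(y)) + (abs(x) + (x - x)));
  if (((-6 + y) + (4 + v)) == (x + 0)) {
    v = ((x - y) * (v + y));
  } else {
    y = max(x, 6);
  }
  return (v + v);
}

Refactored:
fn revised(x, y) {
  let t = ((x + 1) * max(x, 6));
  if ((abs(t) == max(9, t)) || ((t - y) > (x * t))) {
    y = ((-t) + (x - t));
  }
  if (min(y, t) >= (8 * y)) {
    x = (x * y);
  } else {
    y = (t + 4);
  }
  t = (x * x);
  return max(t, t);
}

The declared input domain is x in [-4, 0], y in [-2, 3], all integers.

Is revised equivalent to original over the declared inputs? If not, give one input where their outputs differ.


Try x=-4, y=-2.
original: v := 2 | (((-6 + y) + (4 + v)) == (x + 0)): false | y := 6 | result 4
revised: t := -18 | ((abs(t) == max(9, t)) || ((t - y) > (x * t))): false | (min(y, t) >= (8 * y)): false | y := -14 | t := 16 | result 16
4 against 16: the behavior changed.
verdict: not equivalent; witness: x=-4, y=-2


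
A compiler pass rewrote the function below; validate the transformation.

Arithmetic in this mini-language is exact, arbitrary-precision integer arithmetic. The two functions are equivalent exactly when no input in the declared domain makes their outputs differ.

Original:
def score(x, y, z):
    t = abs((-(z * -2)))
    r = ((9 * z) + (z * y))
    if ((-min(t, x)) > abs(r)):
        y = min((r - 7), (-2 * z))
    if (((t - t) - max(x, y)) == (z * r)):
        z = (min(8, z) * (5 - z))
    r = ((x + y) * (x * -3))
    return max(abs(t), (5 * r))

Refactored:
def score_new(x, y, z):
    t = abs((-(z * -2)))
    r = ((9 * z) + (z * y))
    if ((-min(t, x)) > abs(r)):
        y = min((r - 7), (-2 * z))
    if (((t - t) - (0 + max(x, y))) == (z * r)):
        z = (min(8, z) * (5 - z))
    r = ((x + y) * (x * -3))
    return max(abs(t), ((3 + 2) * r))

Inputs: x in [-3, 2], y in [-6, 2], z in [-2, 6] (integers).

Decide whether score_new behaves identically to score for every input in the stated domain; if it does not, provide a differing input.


Changes here: arithmetic usage differs, and constant usage differs; the full 486-point sweep finds no disagreement.
verdict: equivalent


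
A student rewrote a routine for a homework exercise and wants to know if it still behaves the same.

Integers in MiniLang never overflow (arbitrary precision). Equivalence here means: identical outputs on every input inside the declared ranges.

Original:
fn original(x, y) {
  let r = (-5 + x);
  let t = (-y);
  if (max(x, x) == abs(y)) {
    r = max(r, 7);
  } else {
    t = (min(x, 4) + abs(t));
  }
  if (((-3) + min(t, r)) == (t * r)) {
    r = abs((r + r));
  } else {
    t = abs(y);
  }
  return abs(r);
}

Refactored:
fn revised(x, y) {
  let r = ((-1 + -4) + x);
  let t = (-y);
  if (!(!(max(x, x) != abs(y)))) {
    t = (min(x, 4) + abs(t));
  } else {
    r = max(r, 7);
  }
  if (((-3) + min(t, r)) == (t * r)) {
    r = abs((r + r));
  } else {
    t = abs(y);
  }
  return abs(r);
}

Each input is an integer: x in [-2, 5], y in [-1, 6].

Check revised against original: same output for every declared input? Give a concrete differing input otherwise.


This is a faithful refactor — boolean connective usage differs; also arithmetic usage differs; also constant usage differs; also comparison usage differs, but the computed results match everywhere.
One worked example (x=4, y=1) — original: r=-1, then t=-1, then (max(x, x) == abs(y)) is false, then t=5, then (((-3) + min(t, r)) == (t * r)) is false, then t=1, then returns 1; revised: r=-1, then t=-1, then (!(!(max(x, x) != abs(y)))) is true, then t=5, then (((-3) + min(t, r)) == (t * r)) is false, then t=1, then returns 1; agreement on 1.
Sweeping the whole domain (64 inputs) finds no disagreement.
verdict: equivalent


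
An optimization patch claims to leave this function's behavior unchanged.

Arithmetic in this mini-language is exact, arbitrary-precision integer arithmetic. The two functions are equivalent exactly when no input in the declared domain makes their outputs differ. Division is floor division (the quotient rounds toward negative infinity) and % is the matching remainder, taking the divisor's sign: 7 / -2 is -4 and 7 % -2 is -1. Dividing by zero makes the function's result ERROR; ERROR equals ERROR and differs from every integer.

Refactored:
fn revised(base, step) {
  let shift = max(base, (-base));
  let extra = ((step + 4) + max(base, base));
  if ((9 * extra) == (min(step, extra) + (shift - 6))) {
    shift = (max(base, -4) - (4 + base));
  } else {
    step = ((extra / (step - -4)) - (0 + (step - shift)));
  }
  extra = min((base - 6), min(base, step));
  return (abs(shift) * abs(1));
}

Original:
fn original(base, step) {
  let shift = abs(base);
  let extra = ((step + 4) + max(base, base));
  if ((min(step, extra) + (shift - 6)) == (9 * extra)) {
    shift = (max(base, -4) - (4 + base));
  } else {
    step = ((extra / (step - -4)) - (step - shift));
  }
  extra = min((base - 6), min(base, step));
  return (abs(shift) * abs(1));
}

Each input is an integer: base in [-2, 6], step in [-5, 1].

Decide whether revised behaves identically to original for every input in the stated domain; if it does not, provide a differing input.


Equivalent — the differences include arithmetic usage differs, plus min/max/abs usage differs, plus constant usage differs, yet no declared input distinguishes the two.
Tracing base=-1, step=-3: original: shift=1, then extra=0, then ((min(step, extra) + (shift - 6)) == (9 * extra)) is false, then step=4, then extra=-7, then returns 1 | revised: shift=1, then extra=0, then ((9 * extra) == (min(step, extra) + (shift - 6))) is false, then step=4, then extra=-7, then returns 1 — matching result 1.
Sweeping the whole domain (63 inputs) finds no disagreement.
verdict: equivalent


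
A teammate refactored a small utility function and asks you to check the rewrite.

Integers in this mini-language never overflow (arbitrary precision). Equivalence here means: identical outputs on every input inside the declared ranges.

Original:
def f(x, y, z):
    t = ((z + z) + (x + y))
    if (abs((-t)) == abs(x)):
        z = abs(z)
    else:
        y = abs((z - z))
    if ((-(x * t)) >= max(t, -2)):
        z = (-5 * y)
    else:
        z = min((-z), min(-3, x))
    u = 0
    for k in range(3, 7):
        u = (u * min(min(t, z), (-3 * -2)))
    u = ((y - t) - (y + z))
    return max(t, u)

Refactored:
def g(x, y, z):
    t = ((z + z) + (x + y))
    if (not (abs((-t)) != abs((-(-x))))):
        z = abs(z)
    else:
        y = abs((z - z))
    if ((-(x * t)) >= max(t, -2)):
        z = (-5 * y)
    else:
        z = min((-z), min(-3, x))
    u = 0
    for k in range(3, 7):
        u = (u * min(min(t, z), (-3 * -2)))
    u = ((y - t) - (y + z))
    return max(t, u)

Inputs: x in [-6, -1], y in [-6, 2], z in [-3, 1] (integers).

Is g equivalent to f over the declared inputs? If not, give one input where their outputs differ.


Equivalent — the differences include comparison usage differs, and boolean connective usage differs, yet no declared input distinguishes the two.
One worked example (x=-1, y=-2, z=1) — f: t = -1; (abs((-t)) == abs(x)) -> true; z = 1; ((-(x * t)) >= max(t, -2)) -> true; z = 10; u = 0; [k=3]; u = 0; [k=4]; u = 0; [k=5]; u = 0; [k=6]; u = 0; u = -9; return -1; g: t = -1; (not (abs((-t)) != abs((-(-x))))) -> true; z = 1; ((-(x * t)) >= max(t, -2)) -> true; z = 10; u = 0; [k=3]; u = 0; [k=4]; u = 0; [k=5]; u = 0; [k=6]; u = 0; u = -9; return -1; agreement on -1.
An exhaustive pass over the 270 declared inputs shows identical outputs.
verdict: equivalent


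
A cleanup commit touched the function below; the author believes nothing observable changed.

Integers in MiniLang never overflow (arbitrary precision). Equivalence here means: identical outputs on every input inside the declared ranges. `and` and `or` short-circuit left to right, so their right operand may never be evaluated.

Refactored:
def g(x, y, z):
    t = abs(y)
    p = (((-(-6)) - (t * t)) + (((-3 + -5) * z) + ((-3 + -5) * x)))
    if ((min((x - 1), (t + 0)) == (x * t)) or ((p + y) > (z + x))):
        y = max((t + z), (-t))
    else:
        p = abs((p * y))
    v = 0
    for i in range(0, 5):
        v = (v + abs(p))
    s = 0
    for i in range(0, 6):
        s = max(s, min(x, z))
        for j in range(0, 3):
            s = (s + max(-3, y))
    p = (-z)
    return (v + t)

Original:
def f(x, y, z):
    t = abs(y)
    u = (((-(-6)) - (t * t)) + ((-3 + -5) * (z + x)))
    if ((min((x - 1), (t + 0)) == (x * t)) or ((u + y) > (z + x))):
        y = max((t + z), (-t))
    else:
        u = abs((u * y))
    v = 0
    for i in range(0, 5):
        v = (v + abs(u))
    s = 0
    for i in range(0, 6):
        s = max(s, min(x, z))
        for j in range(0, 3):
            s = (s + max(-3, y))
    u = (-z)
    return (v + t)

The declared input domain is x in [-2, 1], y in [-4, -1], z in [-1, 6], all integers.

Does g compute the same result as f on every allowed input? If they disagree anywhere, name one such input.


The two are interchangeable: constant usage differs; also arithmetic usage differs; also local variable names differ, and every declared input agrees.
One worked example (x=0, y=-3, z=1) — f: t=3, then u=-11, then ((min((x - 1), (t + 0)) == (x * t)) or ((u + y) > (z + x))) is false, then u=33, then v=0, then (i=0), then v=33, then (i=1), then v=66, then (i=2), then v=99, then (i=3), then v=132, then (i=4), then v=165, then s=0, then (i=0), then s=0, then (j=0), then s=-3, then (j=1), then s=-6, then (j=2), then s=-9, then (i=1), then s=0, then (j=0), then s=-3, then (j=1), then s=-6, then (j=2), then s=-9, then (i=2), then s=0, then (j=0), then s=-3, then (j=1), then s=-6, then (j=2), then s=-9, then (i=3), then s=0, then (j=0), then s=-3, then (j=1), then s=-6, then (j=2), then s=-9, then (i=4), then s=0, then (j=0), then s=-3, then (j=1), then s=-6, then (j=2), then s=-9, then (i=5), then s=0, then (j=0), then s=-3, then (j=1), then s=-6, then (j=2), then s=-9, then u=-1, then returns 168; g: t=3, then p=-11, then ((min((x - 1), (t + 0)) == (x * t)) or ((p + y) > (z + x))) is false, then p=33, then v=0, then (i=0), then v=33, then (i=1), then v=66, then (i=2), then v=99, then (i=3), then v=132, then (i=4), then v=165, then s=0, then (i=0), then s=0, then (j=0), then s=-3, then (j=1), then s=-6, then (j=2), then s=-9, then (i=1), then s=0, then (j=0), then s=-3, then (j=1), then s=-6, then (j=2), then s=-9, then (i=2), then s=0, then (j=0), then s=-3, then (j=1), then s=-6, then (j=2), then s=-9, then (i=3), then s=0, then (j=0), then s=-3, then (j=1), then s=-6, then (j=2), then s=-9, then (i=4), then s=0, then (j=0), then s=-3, then (j=1), then s=-6, then (j=2), then s=-9, then (i=5), then s=0, then (j=0), then s=-3, then (j=1), then s=-6, then (j=2), then s=-9, then p=-1, then returns 168; agreement on 168.
Across all 128 domain points the two functions coincide.
verdict: equivalent


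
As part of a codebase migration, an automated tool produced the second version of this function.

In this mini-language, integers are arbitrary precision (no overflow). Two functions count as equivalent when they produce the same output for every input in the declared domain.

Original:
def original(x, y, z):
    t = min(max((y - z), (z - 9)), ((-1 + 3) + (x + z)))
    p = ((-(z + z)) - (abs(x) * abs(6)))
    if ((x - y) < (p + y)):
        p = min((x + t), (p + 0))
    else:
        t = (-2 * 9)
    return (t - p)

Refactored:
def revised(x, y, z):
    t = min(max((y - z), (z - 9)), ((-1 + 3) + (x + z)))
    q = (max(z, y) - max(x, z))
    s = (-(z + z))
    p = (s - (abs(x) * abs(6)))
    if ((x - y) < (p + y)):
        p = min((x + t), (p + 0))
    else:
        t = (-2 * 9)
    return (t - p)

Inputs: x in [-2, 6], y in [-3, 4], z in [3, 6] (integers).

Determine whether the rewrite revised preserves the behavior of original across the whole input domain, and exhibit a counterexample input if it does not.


This is a faithful refactor — min/max/abs usage differs, and statement counts differ, and local variable names differ, and arithmetic usage differs, but the computed results match everywhere.
As a probe, take x=0, y=1, z=3: original runs t becomes -2; next p becomes -6; next ((x - y) < (p + y)) evaluates to false; next t becomes -18; next final value -12; revised runs t becomes -2; next q becomes 0; next s becomes -6; next p becomes -6; next ((x - y) < (p + y)) evaluates to false; next t becomes -18; next final value -12; both end at -12.
Every one of the 288 inputs gives matching results.
verdict: equivalent


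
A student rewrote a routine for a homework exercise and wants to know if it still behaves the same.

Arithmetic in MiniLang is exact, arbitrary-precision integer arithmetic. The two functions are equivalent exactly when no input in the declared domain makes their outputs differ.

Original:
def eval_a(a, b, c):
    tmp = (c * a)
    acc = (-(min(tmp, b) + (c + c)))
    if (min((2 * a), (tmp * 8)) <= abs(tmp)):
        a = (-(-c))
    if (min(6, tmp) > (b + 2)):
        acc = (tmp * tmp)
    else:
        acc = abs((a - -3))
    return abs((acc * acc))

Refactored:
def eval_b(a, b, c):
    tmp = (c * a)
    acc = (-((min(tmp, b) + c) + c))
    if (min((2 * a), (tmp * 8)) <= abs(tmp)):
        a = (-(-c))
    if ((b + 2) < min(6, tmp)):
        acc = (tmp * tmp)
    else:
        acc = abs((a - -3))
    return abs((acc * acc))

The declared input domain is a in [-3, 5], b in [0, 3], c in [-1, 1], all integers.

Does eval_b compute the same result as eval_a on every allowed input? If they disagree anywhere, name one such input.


Equivalent — the differences include comparison usage differs, yet no declared input distinguishes the two.
As a probe, take a=2, b=1, c=1: eval_a runs tmp := 2 | acc := -3 | (min((2 * a), (tmp * 8)) <= abs(tmp)): false | (min(6, tmp) > (b + 2)): false | acc := 5 | result 25; eval_b runs tmp := 2 | acc := -3 | (min((2 * a), (tmp * 8)) <= abs(tmp)): false | ((b + 2) < min(6, tmp)): false | acc := 5 | result 25; both end at 25.
Sweeping the whole domain (108 inputs) finds no disagreement.
verdict: equivalent


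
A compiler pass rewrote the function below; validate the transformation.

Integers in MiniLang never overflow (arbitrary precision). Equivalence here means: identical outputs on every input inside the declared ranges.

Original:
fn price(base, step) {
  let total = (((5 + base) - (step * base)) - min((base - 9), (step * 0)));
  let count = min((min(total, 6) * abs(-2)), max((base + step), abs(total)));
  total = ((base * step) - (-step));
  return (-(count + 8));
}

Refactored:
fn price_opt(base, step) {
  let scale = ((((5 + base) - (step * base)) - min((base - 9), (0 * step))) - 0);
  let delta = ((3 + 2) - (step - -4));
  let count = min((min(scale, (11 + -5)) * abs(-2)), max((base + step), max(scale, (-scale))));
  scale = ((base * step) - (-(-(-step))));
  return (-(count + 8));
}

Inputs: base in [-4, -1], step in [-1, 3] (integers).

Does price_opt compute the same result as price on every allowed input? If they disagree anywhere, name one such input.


The two versions differ — the changes include min/max/abs usage differs, statement counts differ, local variable names differ, constant usage differs, arithmetic usage differs.
One worked example (base=-3, step=0) — price: total becomes 14; next count becomes 12; next total becomes 0; next final value -20; price_opt: scale becomes 14; next delta becomes 1; next count becomes 12; next scale becomes 0; next final value -20; agreement on -20.
Every one of the 20 inputs gives matching results.
verdict: equivalent


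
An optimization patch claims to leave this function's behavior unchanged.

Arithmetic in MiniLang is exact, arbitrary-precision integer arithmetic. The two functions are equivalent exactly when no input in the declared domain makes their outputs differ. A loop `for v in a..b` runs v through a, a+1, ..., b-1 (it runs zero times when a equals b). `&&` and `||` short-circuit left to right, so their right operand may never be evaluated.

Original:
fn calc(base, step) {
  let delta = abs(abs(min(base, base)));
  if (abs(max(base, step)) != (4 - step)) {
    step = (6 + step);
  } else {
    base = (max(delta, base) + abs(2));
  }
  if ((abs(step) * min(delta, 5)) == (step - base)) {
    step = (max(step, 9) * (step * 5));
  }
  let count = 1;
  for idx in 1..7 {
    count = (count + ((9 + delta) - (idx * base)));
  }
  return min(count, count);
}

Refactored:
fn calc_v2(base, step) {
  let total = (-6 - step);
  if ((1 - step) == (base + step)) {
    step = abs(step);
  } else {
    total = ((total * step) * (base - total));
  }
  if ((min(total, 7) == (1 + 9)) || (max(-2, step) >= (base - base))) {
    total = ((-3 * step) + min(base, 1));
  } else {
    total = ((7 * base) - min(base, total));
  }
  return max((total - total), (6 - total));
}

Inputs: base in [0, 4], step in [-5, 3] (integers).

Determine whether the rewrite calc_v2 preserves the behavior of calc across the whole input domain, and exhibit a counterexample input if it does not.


Run the pair on base=0, step=-5.
calc: delta := 0 | (abs(max(base, step)) != (4 - step)): true | step := 1 | ((abs(step) * min(delta, 5)) == (step - base)): false | count := 1 | iter idx=1: | count := 10 | iter idx=2: | count := 19 | iter idx=3: | count := 28 | iter idx=4: | count := 37 | iter idx=5: | count := 46 | iter idx=6: | count := 55 | result 55
calc_v2: total := -1 | ((1 - step) == (base + step)): false | total := 5 | ((min(total, 7) == (1 + 9)) || (max(-2, step) >= (base - base))): false | total := 0 | result 6
55 and 6 differ, so these are not the same function on this domain.
verdict: not equivalent; witness: base=0, step=-5


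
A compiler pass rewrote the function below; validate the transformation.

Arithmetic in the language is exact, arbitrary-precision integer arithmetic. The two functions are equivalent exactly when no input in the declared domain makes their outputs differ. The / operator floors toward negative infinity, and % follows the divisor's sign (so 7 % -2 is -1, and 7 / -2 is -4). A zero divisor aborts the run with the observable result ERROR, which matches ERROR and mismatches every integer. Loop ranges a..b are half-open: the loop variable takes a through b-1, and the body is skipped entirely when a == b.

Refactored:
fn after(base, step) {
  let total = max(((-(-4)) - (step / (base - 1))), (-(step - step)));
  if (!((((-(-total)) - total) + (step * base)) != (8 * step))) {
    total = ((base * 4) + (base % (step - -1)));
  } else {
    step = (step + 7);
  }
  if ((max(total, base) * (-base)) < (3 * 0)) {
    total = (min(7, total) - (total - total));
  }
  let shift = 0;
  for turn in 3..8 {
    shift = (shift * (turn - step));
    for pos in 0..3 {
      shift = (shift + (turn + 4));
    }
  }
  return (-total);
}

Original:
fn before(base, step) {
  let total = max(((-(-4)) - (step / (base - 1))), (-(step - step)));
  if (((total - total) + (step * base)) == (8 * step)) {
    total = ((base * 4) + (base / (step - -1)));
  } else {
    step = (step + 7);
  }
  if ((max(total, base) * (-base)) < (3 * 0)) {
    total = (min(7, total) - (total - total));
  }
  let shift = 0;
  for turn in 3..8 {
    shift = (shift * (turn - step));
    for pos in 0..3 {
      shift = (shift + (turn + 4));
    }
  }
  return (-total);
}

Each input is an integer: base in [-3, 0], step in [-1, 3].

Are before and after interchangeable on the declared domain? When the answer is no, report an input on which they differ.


Run the pair on base=-3, step=0.
before: total = 4; (((total - total) + (step * base)) == (8 * step)) -> true; total = -15; ((max(total, base) * (-base)) < (3 * 0)) -> true; total = -15; shift = 0; [turn=3]; shift = 0; [pos=0]; shift = 7; [pos=1]; shift = 14; [pos=2]; shift = 21; [turn=4]; shift = 84; [pos=0]; shift = 92; [pos=1]; shift = 100; [pos=2]; shift = 108; [turn=5]; shift = 540; [pos=0]; shift = 549; [pos=1]; shift = 558; [pos=2]; shift = 567; [turn=6]; shift = 3402; [pos=0]; shift = 3412; [pos=1]; shift = 3422; [pos=2]; shift = 3432; [turn=7]; shift = 24024; [pos=0]; shift = 24035; [pos=1]; shift = 24046; [pos=2]; shift = 24057; return 15
after: total = 4; (!((((-(-total)) - total) + (step * base)) != (8 * step))) -> true; total = -12; ((max(total, base) * (-base)) < (3 * 0)) -> true; total = -12; shift = 0; [turn=3]; shift = 0; [pos=0]; shift = 7; [pos=1]; shift = 14; [pos=2]; shift = 21; [turn=4]; shift = 84; [pos=0]; shift = 92; [pos=1]; shift = 100; [pos=2]; shift = 108; [turn=5]; shift = 540; [pos=0]; shift = 549; [pos=1]; shift = 558; [pos=2]; shift = 567; [turn=6]; shift = 3402; [pos=0]; shift = 3412; [pos=1]; shift = 3422; [pos=2]; shift = 3432; [turn=7]; shift = 24024; [pos=0]; shift = 24035; [pos=1]; shift = 24046; [pos=2]; shift = 24057; return 12
15 against 12: the behavior changed.
verdict: not equivalent; witness: base=-3, step=0
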